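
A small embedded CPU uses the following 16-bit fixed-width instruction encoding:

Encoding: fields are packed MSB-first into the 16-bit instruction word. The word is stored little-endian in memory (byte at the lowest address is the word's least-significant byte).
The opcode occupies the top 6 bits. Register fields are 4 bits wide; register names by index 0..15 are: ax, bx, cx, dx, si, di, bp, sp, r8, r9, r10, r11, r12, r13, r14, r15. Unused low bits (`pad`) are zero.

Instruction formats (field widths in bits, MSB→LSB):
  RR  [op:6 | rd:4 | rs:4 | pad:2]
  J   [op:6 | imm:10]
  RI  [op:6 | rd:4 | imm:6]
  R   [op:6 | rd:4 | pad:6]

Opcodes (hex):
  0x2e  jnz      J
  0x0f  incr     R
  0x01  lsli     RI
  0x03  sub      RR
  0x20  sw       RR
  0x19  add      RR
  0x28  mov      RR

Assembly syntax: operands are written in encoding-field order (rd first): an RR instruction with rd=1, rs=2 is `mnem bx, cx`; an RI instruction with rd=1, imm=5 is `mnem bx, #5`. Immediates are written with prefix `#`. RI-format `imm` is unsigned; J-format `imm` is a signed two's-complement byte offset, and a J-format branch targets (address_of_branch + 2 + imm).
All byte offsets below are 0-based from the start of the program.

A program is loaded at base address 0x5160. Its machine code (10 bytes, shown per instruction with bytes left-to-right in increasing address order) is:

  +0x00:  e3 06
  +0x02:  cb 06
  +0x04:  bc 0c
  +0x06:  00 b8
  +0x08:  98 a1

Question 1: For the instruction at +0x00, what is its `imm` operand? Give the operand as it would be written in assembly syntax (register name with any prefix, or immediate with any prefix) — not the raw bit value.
[00] e3 06 → 0x06e3
  opcode bits[15:10]=0x1: lsli/RI
  [9:6] rd=11 = r11
  [5:0] imm=35 = #35

#35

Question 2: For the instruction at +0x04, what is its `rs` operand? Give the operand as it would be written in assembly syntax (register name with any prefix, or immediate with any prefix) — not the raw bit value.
+0x04: bc 0c ⇒ word 0x0cbc (little)
  opcode bits[15:10]=0x3: sub/RR
  rd: (w>>6)&0xf=0x2 → cx
  rs: (w>>2)&0xf=0xf → r15

r15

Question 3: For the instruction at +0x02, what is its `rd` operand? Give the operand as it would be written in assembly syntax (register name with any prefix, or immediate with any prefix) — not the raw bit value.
[02] cb 06 → 0x06cb
  op=0x06cb>>10=0x1 ⇒ lsli (RI)
  rd: (w>>6)&0xf=0xb → r11
  imm: (w>>0)&0x3f=0xb → #11

r11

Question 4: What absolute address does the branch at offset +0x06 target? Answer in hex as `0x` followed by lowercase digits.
off 0x06: read 00 b8 as little → 0xb800
  opcode bits[15:10]=0x2e: jnz/J
  imm: (w>>0)&0x3ff=0x0 → #0
  target = base 0x5160 + off 0x06 + 2 + imm 0 = 0x5168

0x5168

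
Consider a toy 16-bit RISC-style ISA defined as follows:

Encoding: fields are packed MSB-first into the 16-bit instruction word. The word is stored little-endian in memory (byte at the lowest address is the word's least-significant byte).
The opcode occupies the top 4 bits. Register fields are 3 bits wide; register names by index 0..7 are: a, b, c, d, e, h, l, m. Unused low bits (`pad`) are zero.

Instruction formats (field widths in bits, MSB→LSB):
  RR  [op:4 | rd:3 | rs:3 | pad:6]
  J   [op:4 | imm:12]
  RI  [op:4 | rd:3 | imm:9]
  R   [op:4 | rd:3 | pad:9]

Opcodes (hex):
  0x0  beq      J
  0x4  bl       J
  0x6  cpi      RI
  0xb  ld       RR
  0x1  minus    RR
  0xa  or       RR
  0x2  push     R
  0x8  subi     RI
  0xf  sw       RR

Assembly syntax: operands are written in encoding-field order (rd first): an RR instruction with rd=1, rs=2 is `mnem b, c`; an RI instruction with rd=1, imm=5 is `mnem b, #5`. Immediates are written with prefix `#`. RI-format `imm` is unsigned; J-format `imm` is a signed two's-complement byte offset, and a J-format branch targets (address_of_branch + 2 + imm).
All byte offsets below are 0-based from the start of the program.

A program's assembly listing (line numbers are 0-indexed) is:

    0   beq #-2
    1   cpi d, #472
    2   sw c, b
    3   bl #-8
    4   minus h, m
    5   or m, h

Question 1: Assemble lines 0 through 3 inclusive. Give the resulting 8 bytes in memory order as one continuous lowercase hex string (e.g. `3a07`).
0. beq fields op=0x0:4|imm=-2:12 → word 0ffeh → fe 0f
1. cpi fields op=0x6:4|rd=3:3|imm=472:9 → word 67d8h → d8 67
2. sw fields op=0xf:4|rd=2:3|rs=1:3|pad=0:6 → word f440h → 40 f4
3. bl fields op=0x4:4|imm=-8:12 → word 4ff8h → f8 4f

fe0fd86740f4f84f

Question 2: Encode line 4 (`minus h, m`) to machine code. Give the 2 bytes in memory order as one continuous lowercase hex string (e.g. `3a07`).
4. minus fields op=0x1:4|rd=5:3|rs=7:3|pad=0:6 → word 1bc0h → c0 1b

c01b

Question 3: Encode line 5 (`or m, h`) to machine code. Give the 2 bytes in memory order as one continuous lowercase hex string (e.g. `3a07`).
L5: or op=0xa:4|rd=7:3|rs=5:3|pad=0:6 ⇒ 0xaf40 ⇒ little 40 af

40af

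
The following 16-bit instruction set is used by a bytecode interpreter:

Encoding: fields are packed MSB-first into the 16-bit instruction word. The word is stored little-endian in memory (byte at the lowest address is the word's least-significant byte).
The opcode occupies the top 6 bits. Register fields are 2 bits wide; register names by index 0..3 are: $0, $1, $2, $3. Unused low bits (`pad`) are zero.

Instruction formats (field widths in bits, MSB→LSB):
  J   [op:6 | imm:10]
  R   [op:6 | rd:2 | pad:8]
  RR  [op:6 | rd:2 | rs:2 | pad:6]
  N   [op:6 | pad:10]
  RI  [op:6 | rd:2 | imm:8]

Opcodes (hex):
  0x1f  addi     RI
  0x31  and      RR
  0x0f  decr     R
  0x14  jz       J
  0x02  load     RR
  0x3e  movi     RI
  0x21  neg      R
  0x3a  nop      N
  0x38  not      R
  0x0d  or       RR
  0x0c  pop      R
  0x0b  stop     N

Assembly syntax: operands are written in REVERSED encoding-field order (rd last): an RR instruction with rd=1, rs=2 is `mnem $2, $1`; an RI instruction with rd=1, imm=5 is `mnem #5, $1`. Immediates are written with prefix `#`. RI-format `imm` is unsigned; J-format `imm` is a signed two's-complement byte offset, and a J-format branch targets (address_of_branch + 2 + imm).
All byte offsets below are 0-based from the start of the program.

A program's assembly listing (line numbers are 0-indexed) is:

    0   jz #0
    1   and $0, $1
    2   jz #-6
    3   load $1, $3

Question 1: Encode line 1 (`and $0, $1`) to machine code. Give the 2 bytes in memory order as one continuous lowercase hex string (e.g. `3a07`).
00c5

1. and fields op=0x31:6|rd=1:2|rs=0:2|pad=0:6 → word c500h → 00 c5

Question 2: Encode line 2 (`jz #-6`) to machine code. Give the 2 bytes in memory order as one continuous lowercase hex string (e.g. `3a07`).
line 2 (jz): pack op=0x14:6|imm=-6:10 = 0x53fa; little→ fa 53

fa53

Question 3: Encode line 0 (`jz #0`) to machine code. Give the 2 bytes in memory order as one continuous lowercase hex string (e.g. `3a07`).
0050

L0: jz op=0x14:6|imm=0:10 ⇒ 0x5000 ⇒ little 00 50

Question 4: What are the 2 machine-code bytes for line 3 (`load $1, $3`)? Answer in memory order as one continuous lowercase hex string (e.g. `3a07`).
L3: load op=0x2:6|rd=3:2|rs=1:2|pad=0:6 ⇒ 0x0b40 ⇒ little 40 0b

400b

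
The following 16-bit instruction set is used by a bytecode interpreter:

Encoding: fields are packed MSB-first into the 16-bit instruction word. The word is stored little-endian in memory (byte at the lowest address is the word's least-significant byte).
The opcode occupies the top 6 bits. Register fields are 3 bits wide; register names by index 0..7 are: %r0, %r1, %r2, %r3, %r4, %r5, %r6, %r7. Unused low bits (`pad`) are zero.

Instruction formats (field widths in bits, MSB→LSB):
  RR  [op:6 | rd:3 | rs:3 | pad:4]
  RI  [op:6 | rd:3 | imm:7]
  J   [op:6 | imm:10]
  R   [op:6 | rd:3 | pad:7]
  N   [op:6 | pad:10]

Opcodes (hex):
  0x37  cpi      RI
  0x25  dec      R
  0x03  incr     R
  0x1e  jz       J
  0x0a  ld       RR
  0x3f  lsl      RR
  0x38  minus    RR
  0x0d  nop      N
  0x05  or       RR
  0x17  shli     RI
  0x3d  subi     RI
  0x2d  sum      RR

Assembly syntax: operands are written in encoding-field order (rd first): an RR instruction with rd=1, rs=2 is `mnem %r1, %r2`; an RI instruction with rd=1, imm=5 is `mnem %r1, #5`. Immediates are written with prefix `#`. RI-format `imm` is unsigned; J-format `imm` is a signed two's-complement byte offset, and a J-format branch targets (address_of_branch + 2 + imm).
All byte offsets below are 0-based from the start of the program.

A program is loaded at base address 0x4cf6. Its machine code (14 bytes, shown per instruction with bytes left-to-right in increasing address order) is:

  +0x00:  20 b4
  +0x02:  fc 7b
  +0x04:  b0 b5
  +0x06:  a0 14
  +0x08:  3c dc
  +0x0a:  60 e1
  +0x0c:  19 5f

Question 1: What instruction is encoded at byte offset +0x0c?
+0x0c: 19 5f ⇒ word 0x5f19 (little)
  opcode bits[15:10]=0x17: shli/RI
  rd: (w>>7)&0x7=0x6 → %r6
  imm: (w>>0)&0x7f=0x19 → #25

shli %r6, #25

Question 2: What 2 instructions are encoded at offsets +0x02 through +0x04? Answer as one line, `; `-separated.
jz #-4; sum %r3, %r3

[02] fc 7b → 0x7bfc
  top 6b → 0x1e → jz [J]
  imm: (w>>0)&0x3ff=0x3fc (s10→-4) → #-4
[04] b0 b5 → 0xb5b0
  top 6b → 0x2d → sum [RR]
  rd: (w>>7)&0x7=0x3 → %r3
  rs: (w>>4)&0x7=0x3 → %r3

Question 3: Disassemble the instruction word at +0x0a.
minus %r2, %r6

+0x0a: 60 e1 ⇒ word 0xe160 (little)
  op=0xe160>>10=0x38 ⇒ minus (RR)
  rd: (w>>7)&0x7=0x2 → %r2
  rs: (w>>4)&0x7=0x6 → %r6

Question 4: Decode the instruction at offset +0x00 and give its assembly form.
off 0x00: read 20 b4 as little → 0xb420
  top 6b → 0x2d → sum [RR]
  [9:7] rd=0 = %r0
  [6:4] rs=2 = %r2

sum %r0, %r2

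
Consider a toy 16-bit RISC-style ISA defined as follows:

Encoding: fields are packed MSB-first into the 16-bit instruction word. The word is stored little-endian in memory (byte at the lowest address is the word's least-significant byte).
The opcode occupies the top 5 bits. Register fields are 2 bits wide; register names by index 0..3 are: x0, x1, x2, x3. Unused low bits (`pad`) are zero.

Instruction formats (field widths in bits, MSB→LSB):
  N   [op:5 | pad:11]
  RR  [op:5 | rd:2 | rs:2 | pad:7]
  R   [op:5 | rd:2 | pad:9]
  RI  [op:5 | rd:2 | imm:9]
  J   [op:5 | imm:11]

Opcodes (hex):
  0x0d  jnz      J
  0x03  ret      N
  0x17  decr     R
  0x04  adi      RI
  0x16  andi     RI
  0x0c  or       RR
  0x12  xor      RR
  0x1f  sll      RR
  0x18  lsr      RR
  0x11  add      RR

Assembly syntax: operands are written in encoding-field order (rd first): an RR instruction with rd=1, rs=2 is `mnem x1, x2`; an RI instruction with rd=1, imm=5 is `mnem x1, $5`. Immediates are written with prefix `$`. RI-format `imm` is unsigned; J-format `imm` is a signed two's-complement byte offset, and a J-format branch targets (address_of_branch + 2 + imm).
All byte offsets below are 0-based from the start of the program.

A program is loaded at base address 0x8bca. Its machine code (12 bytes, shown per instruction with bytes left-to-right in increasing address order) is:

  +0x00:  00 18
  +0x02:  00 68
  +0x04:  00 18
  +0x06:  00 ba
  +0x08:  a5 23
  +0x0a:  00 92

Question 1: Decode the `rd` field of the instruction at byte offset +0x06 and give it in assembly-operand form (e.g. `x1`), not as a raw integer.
@+06  little-endian(00 ba) = 0xba00
  top 5b → 0x17 → decr [R]
  rd@[10:9]=0x1 ⇒ x1

x1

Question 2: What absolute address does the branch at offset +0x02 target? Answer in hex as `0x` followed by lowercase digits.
@+02  little-endian(00 68) = 0x6800
  top 5b → 0xd → jnz [J]
  imm: (w>>0)&0x7ff=0x0 → $0
  target = base 0x8bca + off 0x02 + 2 + imm 0 = 0x8bce

0x8bce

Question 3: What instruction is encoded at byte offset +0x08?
off 0x08: read a5 23 as little → 0x23a5
  opcode bits[15:11]=0x4: adi/RI
  rd: (w>>9)&0x3=0x1 → x1
  imm: (w>>0)&0x1ff=0x1a5 → $421

adi x1, $421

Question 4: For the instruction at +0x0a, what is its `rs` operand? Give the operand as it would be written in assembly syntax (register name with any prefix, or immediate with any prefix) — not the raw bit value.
x0

+0x0a: 00 92 ⇒ word 0x9200 (little)
  op=0x9200>>11=0x12 ⇒ xor (RR)
  rd: (w>>9)&0x3=0x1 → x1
  rs: (w>>7)&0x3=0x0 → x0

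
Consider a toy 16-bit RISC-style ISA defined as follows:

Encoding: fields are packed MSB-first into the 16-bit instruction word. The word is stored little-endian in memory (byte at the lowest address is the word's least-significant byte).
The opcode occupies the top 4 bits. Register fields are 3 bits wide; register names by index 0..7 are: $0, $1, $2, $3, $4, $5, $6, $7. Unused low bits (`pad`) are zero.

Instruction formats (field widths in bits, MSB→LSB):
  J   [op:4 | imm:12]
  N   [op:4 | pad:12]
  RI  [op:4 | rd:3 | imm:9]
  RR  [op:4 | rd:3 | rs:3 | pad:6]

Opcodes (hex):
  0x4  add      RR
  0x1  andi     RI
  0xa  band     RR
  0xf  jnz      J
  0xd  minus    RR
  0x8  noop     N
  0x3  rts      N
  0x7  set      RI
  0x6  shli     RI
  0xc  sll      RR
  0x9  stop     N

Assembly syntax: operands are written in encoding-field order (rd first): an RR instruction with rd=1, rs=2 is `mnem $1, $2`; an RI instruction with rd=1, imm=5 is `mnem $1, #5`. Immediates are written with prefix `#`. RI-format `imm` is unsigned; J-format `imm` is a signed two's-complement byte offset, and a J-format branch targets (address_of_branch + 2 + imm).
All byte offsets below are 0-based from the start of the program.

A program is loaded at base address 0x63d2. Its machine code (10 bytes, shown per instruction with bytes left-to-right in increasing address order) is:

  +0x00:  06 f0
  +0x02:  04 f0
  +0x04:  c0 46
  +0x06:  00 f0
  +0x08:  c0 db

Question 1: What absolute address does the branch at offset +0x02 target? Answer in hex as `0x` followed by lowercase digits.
0x63da

+0x02: 04 f0 ⇒ word 0xf004 (little)
  opcode bits[15:12]=0xf: jnz/J
  imm@[11:0]=0x4 ⇒ #4
  target = base 0x63d2 + off 0x02 + 2 + imm 4 = 0x63da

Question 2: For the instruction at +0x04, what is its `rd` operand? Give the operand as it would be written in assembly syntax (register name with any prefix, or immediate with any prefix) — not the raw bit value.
$3

+0x04: c0 46 ⇒ word 0x46c0 (little)
  opcode bits[15:12]=0x4: add/RR
  rd: (w>>9)&0x7=0x3 → $3
  rs: (w>>6)&0x7=0x3 → $3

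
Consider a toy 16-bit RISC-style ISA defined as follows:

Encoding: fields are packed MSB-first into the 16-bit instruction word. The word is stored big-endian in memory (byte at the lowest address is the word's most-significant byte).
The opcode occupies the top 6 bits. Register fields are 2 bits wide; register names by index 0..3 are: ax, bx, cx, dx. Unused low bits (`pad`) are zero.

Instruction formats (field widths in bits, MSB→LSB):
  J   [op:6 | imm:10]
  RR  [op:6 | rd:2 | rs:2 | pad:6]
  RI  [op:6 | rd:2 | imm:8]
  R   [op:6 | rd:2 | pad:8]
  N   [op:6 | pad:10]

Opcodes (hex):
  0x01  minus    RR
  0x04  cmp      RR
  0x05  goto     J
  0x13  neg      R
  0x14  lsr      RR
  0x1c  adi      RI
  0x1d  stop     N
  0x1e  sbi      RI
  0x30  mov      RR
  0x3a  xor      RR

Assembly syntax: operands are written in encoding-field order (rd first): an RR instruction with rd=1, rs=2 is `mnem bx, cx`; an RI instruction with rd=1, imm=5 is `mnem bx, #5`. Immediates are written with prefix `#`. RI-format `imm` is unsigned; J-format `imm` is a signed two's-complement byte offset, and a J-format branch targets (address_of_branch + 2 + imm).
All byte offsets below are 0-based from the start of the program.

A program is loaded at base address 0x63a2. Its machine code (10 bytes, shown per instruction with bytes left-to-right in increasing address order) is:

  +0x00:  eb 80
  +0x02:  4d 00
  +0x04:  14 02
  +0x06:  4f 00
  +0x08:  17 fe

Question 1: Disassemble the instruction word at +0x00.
xor dx, cx

@+00  big-endian(eb 80) = 0xeb80
  top 6b → 0x3a → xor [RR]
  rd: (w>>8)&0x3=0x3 → dx
  rs: (w>>6)&0x3=0x2 → cx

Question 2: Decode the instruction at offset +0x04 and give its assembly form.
off 0x04: read 14 02 as big → 0x1402
  top 6b → 0x5 → goto [J]
  imm: (w>>0)&0x3ff=0x2 → #2

goto #2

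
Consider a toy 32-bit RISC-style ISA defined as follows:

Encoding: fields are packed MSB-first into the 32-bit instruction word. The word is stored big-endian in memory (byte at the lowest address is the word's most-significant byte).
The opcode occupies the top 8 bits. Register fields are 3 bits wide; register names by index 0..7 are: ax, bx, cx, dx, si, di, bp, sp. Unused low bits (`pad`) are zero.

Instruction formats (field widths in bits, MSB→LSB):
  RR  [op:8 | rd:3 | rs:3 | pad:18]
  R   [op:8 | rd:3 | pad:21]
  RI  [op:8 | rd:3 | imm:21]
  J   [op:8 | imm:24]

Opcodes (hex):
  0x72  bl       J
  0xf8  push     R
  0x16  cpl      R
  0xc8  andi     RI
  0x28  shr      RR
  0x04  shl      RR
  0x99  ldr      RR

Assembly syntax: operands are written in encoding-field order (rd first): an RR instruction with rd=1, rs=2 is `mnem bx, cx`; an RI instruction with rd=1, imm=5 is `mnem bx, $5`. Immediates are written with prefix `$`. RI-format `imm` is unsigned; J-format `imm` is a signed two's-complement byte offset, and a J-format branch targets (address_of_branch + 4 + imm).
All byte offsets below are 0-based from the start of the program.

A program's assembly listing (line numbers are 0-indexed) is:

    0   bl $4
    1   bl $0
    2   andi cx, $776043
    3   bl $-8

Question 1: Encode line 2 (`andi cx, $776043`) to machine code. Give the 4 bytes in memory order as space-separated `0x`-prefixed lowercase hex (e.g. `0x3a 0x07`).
0xc8 0x4b 0xd7 0x6b

L2: andi op=0xc8:8|rd=2:3|imm=776043:21 ⇒ 0xc84bd76b ⇒ big c8 4b d7 6b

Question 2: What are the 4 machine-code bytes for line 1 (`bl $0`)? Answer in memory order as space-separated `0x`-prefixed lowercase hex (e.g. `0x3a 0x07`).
0x72 0x00 0x00 0x00

L1: bl op=0x72:8|imm=0:24 ⇒ 0x72000000 ⇒ big 72 00 00 00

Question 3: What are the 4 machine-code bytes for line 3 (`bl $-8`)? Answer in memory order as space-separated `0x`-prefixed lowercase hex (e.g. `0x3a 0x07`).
0x72 0xff 0xff 0xf8

L3: bl op=0x72:8|imm=-8:24 ⇒ 0x72fffff8 ⇒ big 72 ff ff f8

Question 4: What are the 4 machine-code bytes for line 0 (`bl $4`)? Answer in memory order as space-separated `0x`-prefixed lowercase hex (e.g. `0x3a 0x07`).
0x72 0x00 0x00 0x04

0. bl fields op=0x72:8|imm=4:24 → word 72000004h → 72 00 00 04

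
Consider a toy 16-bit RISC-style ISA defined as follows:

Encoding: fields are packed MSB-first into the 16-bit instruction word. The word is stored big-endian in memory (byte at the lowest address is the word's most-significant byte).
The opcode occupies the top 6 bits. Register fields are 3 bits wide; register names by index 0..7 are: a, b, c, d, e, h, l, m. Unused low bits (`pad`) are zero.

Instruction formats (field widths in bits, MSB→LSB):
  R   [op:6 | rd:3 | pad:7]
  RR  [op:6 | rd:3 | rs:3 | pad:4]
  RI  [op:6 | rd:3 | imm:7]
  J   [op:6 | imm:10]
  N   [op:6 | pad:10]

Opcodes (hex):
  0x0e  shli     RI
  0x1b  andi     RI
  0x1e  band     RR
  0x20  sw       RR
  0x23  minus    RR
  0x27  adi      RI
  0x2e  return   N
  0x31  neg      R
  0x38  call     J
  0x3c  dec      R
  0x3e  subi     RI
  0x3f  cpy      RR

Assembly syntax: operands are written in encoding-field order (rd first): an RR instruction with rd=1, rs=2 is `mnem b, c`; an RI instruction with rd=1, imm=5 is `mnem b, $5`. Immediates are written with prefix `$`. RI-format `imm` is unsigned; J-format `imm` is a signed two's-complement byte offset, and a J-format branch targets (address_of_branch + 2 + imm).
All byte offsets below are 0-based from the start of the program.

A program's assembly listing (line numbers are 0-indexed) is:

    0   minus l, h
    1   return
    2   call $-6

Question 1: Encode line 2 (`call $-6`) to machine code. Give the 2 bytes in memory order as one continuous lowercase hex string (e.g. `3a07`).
e3fa

L2: call op=0x38:6|imm=-6:10 ⇒ 0xe3fa ⇒ big e3 fa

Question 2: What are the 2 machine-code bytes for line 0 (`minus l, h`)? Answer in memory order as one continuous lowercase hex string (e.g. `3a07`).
0. minus fields op=0x23:6|rd=6:3|rs=5:3|pad=0:4 → word 8f50h → 8f 50

8f50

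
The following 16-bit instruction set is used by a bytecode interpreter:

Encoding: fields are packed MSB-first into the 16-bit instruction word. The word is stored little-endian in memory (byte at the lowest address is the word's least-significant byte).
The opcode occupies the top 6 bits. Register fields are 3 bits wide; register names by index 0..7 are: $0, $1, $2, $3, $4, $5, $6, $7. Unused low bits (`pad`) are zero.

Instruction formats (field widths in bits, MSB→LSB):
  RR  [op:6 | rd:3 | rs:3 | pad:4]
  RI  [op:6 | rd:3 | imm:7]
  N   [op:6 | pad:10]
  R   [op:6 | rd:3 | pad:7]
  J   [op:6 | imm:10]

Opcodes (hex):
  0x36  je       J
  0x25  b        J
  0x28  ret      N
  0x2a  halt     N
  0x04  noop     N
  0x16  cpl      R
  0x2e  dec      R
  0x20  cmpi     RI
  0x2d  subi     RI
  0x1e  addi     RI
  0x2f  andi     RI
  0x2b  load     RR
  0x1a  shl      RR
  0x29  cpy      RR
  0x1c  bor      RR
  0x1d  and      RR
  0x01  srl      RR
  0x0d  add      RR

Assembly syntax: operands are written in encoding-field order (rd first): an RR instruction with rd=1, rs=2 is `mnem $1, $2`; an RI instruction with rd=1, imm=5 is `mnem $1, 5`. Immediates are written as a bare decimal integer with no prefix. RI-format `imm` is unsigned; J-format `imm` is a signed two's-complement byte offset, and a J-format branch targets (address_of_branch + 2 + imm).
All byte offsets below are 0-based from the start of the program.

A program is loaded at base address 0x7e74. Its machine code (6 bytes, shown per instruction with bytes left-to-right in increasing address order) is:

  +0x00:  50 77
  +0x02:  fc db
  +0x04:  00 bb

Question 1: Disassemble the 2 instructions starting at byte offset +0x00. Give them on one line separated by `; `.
+0x00: 50 77 ⇒ word 0x7750 (little)
  top 6b → 0x1d → and [RR]
  rd: (w>>7)&0x7=0x6 → $6
  rs: (w>>4)&0x7=0x5 → $5
+0x02: fc db ⇒ word 0xdbfc (little)
  top 6b → 0x36 → je [J]
  imm: (w>>0)&0x3ff=0x3fc (s10→-4) → -4

and $6, $5; je -4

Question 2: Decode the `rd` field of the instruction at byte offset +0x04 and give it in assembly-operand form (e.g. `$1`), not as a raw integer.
off 0x04: read 00 bb as little → 0xbb00
  opcode bits[15:10]=0x2e: dec/R
  [9:7] rd=6 = $6

$6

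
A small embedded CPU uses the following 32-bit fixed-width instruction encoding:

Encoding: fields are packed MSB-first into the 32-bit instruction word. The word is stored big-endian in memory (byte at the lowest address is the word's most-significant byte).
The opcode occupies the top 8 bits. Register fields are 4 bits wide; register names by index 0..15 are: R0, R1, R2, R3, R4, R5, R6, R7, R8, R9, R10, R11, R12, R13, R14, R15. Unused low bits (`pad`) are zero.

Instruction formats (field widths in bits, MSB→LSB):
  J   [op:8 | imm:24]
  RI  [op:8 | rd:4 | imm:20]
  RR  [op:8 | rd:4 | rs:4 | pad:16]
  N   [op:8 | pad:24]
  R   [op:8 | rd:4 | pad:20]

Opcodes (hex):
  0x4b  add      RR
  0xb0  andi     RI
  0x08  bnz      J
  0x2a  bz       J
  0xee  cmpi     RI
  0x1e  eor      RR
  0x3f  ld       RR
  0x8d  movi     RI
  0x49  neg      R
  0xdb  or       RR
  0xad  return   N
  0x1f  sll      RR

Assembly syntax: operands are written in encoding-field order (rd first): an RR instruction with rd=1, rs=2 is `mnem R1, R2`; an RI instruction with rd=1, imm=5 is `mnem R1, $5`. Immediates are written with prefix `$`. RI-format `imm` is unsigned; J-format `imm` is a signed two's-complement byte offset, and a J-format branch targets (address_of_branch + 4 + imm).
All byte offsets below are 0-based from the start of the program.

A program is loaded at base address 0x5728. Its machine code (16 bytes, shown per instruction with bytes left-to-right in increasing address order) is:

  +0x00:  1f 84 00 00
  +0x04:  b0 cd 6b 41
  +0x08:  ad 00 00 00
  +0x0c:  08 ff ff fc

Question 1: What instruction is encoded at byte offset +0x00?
sll R8, R4

[00] 1f 84 00 00 → 0x1f840000
  op=0x1f840000>>24=0x1f ⇒ sll (RR)
  [23:20] rd=8 = R8
  [19:16] rs=4 = R4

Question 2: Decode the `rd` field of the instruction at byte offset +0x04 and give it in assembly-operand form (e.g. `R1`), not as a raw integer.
@+04  big-endian(b0 cd 6b 41) = 0xb0cd6b41
  opcode bits[31:24]=0xb0: andi/RI
  [23:20] rd=12 = R12
  [19:0] imm=879425 = $879425

R12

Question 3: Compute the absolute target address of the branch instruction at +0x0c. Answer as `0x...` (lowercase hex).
off 0x0c: read 08 ff ff fc as big → 0x08fffffc
  top 8b → 0x8 → bnz [J]
  imm@[23:0]=0xfffffc (s24→-4) ⇒ $-4
  target = base 0x5728 + off 0x0c + 4 + imm -4 = 0x5734

0x5734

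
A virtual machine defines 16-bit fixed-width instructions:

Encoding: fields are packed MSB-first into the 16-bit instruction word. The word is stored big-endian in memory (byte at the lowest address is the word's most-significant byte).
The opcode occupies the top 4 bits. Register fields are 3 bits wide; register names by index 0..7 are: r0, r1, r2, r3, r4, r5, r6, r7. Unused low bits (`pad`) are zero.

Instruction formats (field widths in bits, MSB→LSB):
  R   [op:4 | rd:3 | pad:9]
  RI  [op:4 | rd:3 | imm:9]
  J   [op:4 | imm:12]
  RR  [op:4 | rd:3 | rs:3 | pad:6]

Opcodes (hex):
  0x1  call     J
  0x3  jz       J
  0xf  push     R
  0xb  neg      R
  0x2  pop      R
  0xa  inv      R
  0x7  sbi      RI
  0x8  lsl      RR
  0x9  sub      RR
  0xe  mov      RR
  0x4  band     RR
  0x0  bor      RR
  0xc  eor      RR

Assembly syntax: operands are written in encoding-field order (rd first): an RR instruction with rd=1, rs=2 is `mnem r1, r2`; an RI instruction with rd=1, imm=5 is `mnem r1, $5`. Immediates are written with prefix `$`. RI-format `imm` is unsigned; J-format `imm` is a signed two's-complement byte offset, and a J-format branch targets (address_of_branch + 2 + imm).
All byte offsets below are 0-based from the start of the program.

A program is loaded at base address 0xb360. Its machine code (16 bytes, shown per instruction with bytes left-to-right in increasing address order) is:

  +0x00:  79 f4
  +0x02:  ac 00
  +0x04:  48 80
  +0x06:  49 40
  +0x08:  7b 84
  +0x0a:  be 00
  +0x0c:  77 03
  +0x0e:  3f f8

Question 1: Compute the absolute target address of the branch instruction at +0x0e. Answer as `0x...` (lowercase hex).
@+0e  big-endian(3f f8) = 0x3ff8
  top 4b → 0x3 → jz [J]
  imm@[11:0]=0xff8 (s12→-8) ⇒ $-8
  target = base 0xb360 + off 0x0e + 2 + imm -8 = 0xb368

0xb368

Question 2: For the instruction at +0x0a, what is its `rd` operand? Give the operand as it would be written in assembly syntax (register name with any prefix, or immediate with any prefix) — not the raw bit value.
r7

+0x0a: be 00 ⇒ word 0xbe00 (big)
  top 4b → 0xb → neg [R]
  [11:9] rd=7 = r7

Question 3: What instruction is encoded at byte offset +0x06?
band r4, r5

[06] 49 40 → 0x4940
  opcode bits[15:12]=0x4: band/RR
  [11:9] rd=4 = r4
  [8:6] rs=5 = r5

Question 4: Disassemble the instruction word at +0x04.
band r4, r2

@+04  big-endian(48 80) = 0x4880
  top 4b → 0x4 → band [RR]
  rd@[11:9]=0x4 ⇒ r4
  rs@[8:6]=0x2 ⇒ r2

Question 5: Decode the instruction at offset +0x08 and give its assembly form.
+0x08: 7b 84 ⇒ word 0x7b84 (big)
  top 4b → 0x7 → sbi [RI]
  [11:9] rd=5 = r5
  [8:0] imm=388 = $388

sbi r5, $388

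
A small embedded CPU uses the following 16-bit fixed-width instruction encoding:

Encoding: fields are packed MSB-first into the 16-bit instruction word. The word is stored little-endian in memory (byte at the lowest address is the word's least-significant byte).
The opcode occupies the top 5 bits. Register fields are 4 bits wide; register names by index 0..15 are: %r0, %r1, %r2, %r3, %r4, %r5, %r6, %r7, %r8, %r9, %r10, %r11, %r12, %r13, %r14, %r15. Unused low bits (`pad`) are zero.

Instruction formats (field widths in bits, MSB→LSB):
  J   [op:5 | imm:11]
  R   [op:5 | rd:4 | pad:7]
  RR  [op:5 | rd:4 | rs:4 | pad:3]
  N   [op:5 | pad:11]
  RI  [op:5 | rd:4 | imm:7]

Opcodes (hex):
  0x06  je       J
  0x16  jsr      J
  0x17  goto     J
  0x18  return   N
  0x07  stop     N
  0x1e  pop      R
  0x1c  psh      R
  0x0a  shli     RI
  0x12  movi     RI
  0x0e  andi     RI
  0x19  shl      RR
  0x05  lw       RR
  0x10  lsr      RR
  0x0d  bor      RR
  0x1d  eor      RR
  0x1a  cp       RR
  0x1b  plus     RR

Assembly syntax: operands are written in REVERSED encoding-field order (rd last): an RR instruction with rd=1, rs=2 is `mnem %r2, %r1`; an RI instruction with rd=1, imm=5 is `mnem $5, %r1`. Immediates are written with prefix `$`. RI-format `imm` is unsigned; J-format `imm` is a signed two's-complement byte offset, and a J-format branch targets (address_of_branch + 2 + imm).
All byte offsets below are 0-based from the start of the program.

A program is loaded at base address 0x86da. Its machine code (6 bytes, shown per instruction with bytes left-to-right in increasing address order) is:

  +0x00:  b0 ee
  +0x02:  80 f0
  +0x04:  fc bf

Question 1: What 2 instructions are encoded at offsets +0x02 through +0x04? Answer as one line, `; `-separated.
@+02  little-endian(80 f0) = 0xf080
  top 5b → 0x1e → pop [R]
  rd: (w>>7)&0xf=0x1 → %r1
@+04  little-endian(fc bf) = 0xbffc
  top 5b → 0x17 → goto [J]
  imm: (w>>0)&0x7ff=0x7fc (s11→-4) → $-4

pop %r1; goto $-4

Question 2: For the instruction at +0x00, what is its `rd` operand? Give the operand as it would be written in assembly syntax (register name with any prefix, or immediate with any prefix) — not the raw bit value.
@+00  little-endian(b0 ee) = 0xeeb0
  top 5b → 0x1d → eor [RR]
  [10:7] rd=13 = %r13
  [6:3] rs=6 = %r6

%r13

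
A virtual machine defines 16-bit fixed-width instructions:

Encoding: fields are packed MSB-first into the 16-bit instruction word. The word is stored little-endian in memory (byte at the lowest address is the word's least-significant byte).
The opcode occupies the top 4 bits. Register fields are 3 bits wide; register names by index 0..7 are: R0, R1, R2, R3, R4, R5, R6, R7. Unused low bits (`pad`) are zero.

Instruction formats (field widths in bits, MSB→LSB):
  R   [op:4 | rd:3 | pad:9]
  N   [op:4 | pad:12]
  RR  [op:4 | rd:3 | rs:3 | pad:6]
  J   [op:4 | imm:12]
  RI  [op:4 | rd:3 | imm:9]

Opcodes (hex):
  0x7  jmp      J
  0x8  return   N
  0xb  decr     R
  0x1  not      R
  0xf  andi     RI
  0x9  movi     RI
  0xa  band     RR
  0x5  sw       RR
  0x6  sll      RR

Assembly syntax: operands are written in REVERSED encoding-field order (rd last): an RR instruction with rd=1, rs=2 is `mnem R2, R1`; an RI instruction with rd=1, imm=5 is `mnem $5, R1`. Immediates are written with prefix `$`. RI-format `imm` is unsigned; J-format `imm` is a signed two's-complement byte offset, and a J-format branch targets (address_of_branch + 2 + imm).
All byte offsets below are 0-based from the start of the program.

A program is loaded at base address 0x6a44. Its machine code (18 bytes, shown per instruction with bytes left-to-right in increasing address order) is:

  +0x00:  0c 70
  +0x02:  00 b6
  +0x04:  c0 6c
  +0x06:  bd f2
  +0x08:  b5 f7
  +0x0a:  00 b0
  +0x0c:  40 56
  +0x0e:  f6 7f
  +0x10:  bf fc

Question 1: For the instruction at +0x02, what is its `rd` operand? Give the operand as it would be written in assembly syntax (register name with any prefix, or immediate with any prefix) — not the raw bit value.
off 0x02: read 00 b6 as little → 0xb600
  opcode bits[15:12]=0xb: decr/R
  rd: (w>>9)&0x7=0x3 → R3

R3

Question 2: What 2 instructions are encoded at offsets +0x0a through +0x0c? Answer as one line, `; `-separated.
[0a] 00 b0 → 0xb000
  op=0xb000>>12=0xb ⇒ decr (R)
  rd@[11:9]=0x0 ⇒ R0
[0c] 40 56 → 0x5640
  op=0x5640>>12=0x5 ⇒ sw (RR)
  rd@[11:9]=0x3 ⇒ R3
  rs@[8:6]=0x1 ⇒ R1

decr R0; sw R1, R3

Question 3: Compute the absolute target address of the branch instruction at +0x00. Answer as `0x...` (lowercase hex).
0x6a52

+0x00: 0c 70 ⇒ word 0x700c (little)
  op=0x700c>>12=0x7 ⇒ jmp (J)
  imm: (w>>0)&0xfff=0xc → $12
  target = base 0x6a44 + off 0x00 + 2 + imm 12 = 0x6a52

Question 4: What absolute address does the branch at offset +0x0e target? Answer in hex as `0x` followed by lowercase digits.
0x6a4a

[0e] f6 7f → 0x7ff6
  op=0x7ff6>>12=0x7 ⇒ jmp (J)
  imm@[11:0]=0xff6 (s12→-10) ⇒ $-10
  target = base 0x6a44 + off 0x0e + 2 + imm -10 = 0x6a4a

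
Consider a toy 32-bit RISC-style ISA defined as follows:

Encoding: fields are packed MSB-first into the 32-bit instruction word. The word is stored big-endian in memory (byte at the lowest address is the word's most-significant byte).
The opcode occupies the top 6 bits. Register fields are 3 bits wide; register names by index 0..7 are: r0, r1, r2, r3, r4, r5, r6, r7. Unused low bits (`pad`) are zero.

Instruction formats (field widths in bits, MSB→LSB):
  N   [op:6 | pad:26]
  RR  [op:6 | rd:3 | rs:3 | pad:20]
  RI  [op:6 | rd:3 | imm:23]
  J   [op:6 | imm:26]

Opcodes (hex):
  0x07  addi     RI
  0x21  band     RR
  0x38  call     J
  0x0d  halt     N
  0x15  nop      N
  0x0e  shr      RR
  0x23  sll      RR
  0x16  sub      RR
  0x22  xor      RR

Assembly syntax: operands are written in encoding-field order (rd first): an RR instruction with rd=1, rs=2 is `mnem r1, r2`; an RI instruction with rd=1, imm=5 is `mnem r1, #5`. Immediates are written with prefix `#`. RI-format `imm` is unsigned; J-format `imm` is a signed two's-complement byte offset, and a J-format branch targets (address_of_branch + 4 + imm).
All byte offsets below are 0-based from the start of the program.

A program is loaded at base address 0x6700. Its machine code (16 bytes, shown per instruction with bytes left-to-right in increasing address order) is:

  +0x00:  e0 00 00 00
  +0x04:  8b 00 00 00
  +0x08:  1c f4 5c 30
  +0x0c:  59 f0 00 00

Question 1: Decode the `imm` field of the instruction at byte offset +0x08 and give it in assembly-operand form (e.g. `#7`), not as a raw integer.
#7625776

+0x08: 1c f4 5c 30 ⇒ word 0x1cf45c30 (big)
  opcode bits[31:26]=0x7: addi/RI
  rd@[25:23]=0x1 ⇒ r1
  imm@[22:0]=0x745c30 ⇒ #7625776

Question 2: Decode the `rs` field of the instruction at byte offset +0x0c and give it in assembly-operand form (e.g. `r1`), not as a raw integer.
r7

[0c] 59 f0 00 00 → 0x59f00000
  opcode bits[31:26]=0x16: sub/RR
  [25:23] rd=3 = r3
  [22:20] rs=7 = r7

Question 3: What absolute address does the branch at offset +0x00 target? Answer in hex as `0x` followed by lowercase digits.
0x6704

@+00  big-endian(e0 00 00 00) = 0xe0000000
  opcode bits[31:26]=0x38: call/J
  [25:0] imm=0 = #0
  target = base 0x6700 + off 0x00 + 4 + imm 0 = 0x6704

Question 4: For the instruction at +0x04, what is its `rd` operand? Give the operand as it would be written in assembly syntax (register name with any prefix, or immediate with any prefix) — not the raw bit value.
off 0x04: read 8b 00 00 00 as big → 0x8b000000
  top 6b → 0x22 → xor [RR]
  rd@[25:23]=0x6 ⇒ r6
  rs@[22:20]=0x0 ⇒ r0

r6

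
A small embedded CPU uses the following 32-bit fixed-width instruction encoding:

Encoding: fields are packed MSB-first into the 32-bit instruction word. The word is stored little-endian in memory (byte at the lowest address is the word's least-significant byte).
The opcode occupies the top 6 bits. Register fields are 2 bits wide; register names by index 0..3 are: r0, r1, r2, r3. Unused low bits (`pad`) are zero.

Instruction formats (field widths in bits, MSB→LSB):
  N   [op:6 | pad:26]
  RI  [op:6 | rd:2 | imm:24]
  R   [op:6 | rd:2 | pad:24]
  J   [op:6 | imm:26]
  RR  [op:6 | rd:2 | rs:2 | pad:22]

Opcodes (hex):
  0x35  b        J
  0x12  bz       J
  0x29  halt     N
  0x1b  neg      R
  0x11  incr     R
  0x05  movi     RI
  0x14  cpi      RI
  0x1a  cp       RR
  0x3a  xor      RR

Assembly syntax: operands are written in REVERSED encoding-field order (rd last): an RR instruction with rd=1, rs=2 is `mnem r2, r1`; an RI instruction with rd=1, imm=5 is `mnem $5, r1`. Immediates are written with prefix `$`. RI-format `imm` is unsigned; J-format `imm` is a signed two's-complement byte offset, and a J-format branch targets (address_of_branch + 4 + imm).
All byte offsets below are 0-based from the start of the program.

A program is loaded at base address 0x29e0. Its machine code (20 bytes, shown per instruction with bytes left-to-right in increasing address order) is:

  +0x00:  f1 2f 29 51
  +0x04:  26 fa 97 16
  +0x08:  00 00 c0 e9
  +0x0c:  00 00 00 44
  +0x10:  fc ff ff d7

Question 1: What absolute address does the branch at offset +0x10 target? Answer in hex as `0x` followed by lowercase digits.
@+10  little-endian(fc ff ff d7) = 0xd7fffffc
  opcode bits[31:26]=0x35: b/J
  [25:0] imm=67108860 (s26→-4) = $-4
  target = base 0x29e0 + off 0x10 + 4 + imm -4 = 0x29f0

0x29f0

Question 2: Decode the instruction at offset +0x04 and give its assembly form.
movi $9959974, r2

@+04  little-endian(26 fa 97 16) = 0x1697fa26
  top 6b → 0x5 → movi [RI]
  rd@[25:24]=0x2 ⇒ r2
  imm@[23:0]=0x97fa26 ⇒ $9959974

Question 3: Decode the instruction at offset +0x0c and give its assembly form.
[0c] 00 00 00 44 → 0x44000000
  top 6b → 0x11 → incr [R]
  rd@[25:24]=0x0 ⇒ r0

incr r0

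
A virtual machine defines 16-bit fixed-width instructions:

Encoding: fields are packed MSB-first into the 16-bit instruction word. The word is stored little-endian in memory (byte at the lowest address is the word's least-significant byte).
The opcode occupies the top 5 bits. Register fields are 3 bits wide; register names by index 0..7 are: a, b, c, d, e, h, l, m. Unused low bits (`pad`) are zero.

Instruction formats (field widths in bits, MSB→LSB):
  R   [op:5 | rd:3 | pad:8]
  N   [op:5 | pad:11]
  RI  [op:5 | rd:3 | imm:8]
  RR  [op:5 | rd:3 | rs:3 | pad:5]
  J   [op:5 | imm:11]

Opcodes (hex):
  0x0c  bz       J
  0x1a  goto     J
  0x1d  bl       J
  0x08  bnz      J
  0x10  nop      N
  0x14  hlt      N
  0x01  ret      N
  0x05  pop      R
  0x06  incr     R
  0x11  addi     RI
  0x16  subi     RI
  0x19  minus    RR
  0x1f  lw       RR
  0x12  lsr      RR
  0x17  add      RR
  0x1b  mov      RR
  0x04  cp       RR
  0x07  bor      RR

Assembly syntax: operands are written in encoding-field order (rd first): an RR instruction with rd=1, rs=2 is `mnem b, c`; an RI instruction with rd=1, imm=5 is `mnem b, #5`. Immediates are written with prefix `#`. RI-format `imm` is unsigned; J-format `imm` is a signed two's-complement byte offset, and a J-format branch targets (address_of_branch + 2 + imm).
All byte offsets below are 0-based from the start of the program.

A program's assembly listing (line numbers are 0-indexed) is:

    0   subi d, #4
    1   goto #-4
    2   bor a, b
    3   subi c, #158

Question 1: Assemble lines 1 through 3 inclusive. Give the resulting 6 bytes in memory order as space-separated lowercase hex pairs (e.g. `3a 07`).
fc d7 20 38 9e b2

L1: goto op=0x1a:5|imm=-4:11 ⇒ 0xd7fc ⇒ little fc d7
L2: bor op=0x7:5|rd=0:3|rs=1:3|pad=0:5 ⇒ 0x3820 ⇒ little 20 38
L3: subi op=0x16:5|rd=2:3|imm=158:8 ⇒ 0xb29e ⇒ little 9e b2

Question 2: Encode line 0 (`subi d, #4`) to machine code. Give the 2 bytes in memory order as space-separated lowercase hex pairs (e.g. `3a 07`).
04 b3

0. subi fields op=0x16:5|rd=3:3|imm=4:8 → word b304h → 04 b3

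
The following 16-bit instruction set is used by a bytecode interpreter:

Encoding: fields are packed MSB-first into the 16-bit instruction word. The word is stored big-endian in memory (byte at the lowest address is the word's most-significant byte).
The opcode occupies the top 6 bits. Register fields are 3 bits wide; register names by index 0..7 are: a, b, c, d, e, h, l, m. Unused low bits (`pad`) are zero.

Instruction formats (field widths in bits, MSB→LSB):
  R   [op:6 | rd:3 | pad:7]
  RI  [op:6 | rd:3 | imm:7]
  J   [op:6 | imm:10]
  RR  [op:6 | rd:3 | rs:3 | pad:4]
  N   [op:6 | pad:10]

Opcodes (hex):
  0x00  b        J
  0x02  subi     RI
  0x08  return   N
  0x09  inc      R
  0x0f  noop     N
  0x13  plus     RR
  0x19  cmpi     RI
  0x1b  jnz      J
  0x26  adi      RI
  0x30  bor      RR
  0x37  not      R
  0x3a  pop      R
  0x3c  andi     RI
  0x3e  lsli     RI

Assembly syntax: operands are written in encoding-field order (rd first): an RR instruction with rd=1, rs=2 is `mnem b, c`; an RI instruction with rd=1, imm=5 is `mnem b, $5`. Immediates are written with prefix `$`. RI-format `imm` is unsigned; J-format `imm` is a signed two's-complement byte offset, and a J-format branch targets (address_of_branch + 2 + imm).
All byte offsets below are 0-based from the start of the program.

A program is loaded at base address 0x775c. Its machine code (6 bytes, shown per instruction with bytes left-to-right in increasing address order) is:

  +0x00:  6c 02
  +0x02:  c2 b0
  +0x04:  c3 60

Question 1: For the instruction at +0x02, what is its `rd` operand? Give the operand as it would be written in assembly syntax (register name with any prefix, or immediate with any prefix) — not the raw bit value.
[02] c2 b0 → 0xc2b0
  opcode bits[15:10]=0x30: bor/RR
  rd@[9:7]=0x5 ⇒ h
  rs@[6:4]=0x3 ⇒ d

h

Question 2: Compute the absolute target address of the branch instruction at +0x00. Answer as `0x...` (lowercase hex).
[00] 6c 02 → 0x6c02
  opcode bits[15:10]=0x1b: jnz/J
  [9:0] imm=2 = $2
  target = base 0x775c + off 0x00 + 2 + imm 2 = 0x7760

0x7760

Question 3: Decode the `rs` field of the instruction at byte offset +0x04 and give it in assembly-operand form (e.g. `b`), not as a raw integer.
l

off 0x04: read c3 60 as big → 0xc360
  top 6b → 0x30 → bor [RR]
  [9:7] rd=6 = l
  [6:4] rs=6 = l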